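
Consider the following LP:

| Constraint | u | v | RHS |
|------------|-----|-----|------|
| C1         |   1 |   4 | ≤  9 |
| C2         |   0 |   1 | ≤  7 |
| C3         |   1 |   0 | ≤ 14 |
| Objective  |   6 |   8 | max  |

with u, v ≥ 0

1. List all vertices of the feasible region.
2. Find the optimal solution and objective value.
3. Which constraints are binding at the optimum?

1. (0, 0), (9, 0), (0, 2.25)
2. u = 9, v = 0, z = 54
3. C1, v ≥ 0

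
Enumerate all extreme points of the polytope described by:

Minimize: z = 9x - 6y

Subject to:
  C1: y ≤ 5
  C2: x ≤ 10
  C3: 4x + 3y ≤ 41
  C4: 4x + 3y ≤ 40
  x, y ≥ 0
Each vertex is the intersection of two constraint boundaries that also satisfies all remaining constraints:
  x = 0 and y = 0 → (0, 0)
  x = 10 and 4x + 3y = 40 → (10, 0)
  y = 5 and 4x + 3y = 40 → (6.25, 5)
  y = 5 and x = 0 → (0, 5)

Vertices: (0, 0), (10, 0), (6.25, 5), (0, 5)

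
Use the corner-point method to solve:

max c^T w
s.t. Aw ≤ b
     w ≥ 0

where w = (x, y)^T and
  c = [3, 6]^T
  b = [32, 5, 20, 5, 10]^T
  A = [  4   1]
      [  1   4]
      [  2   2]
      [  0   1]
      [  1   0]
Each vertex is the intersection of two constraint boundaries that also satisfies all remaining constraints:
  x = 0 and y = 0 → (0, 0)
  x + 4y = 5 and y = 0 → (5, 0)
  x + 4y = 5 and x = 0 → (0, 1.25)

Evaluating z = 3x + 6y at each vertex:
  (0, 0): z = 0
  (5, 0): z = 15
  (0, 1.25): z = 7.5

The maximum is at (5, 0) with z = 15.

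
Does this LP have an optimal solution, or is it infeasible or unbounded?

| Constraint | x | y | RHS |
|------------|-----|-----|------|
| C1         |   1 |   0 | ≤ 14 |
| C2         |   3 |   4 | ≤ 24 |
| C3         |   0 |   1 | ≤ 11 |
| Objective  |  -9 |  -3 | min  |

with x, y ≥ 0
The point (8, 0) satisfies every constraint, so the LP is feasible; the constraints give x ≤ 14 and y ≤ 11, which with x, y ≥ 0 keep the feasible region inside a bounded box. A feasible, bounded LP attains a finite optimum at a vertex.

Evaluating z = -9x - 3y at each vertex:
  (0, 0): z = 0
  (8, 0): z = -72
  (0, 6): z = -18

The LP has an optimal solution: (8, 0) with z = -72.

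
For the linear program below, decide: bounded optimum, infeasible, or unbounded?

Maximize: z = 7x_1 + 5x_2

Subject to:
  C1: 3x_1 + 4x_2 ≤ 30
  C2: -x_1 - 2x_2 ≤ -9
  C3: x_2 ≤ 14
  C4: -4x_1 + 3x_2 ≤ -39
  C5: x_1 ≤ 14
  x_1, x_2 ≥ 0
The point (10, 0) satisfies every constraint, so the LP is feasible; the constraints give x_1 ≤ 14 and x_2 ≤ 14, which with x_1, x_2 ≥ 0 keep the feasible region inside a bounded box. A feasible, bounded LP attains a finite optimum at a vertex.

The LP has an optimal solution: (10, 0) with z = 70.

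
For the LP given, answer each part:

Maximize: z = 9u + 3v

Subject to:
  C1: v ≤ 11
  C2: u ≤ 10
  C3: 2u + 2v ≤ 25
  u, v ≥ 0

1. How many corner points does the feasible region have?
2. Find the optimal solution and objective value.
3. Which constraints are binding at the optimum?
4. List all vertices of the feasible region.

1. 5
2. u = 10, v = 2.5, z = 97.5
3. C2, C3
4. (0, 0), (10, 0), (10, 2.5), (1.5, 11), (0, 11)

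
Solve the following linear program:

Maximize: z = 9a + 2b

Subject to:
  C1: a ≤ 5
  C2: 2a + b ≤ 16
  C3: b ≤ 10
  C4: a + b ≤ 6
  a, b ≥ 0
Each vertex is the intersection of two constraint boundaries that also satisfies all remaining constraints:
  a = 0 and b = 0 → (0, 0)
  a = 5 and b = 0 → (5, 0)
  a = 5 and a + b = 6 → (5, 1)
  a + b = 6 and a = 0 → (0, 6)

Evaluating z = 9a + 2b at each vertex:
  (0, 0): z = 0
  (5, 0): z = 45
  (5, 1): z = 47
  (0, 6): z = 12

The maximum is at (5, 1) with z = 47.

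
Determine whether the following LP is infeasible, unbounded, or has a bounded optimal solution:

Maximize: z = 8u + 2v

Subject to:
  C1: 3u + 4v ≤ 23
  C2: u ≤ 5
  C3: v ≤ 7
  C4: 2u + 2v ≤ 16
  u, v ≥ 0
The point (5, 2) satisfies every constraint, so the LP is feasible; the constraints give u ≤ 5 and v ≤ 7, which with u, v ≥ 0 keep the feasible region inside a bounded box. A feasible, bounded LP attains a finite optimum at a vertex.

Bounded optimum: z* = 44 at (5, 2).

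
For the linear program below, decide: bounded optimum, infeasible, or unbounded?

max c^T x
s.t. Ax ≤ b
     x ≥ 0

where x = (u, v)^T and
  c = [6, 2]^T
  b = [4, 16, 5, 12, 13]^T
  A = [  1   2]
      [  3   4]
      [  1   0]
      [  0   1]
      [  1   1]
The point (4, 0) satisfies every constraint, so the LP is feasible; the constraints give u ≤ 5 and v ≤ 12, which with u, v ≥ 0 keep the feasible region inside a bounded box. A feasible, bounded LP attains a finite optimum at a vertex.

Evaluating z = 6u + 2v at each vertex:
  (0, 0): z = 0
  (4, 0): z = 24
  (0, 2): z = 4

Bounded optimum: z* = 24 at (4, 0).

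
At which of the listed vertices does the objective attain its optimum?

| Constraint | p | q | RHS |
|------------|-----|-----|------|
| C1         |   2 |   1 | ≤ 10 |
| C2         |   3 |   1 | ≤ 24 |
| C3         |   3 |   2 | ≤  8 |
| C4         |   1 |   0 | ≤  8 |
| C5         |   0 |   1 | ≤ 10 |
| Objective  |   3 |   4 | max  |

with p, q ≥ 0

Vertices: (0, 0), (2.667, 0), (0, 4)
(0, 4) with z = 16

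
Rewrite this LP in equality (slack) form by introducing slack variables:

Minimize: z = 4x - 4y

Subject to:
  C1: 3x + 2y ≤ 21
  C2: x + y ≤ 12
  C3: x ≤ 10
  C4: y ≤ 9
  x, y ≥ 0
min z = 4x - 4y

s.t.
  3x + 2y + s1 = 21
  x + y + s2 = 12
  x + s3 = 10
  y + s4 = 9
  x, y, s1, s2, s3, s4 ≥ 0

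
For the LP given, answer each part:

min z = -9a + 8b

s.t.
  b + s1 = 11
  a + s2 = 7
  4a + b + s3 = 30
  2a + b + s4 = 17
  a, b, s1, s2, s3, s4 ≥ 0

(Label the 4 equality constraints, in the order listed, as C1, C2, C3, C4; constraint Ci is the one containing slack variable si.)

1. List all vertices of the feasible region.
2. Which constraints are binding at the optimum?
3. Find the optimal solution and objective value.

1. (0, 0), (7, 0), (7, 2), (6.5, 4), (3, 11), (0, 11)
2. C2, b ≥ 0
3. a = 7, b = 0, z = -63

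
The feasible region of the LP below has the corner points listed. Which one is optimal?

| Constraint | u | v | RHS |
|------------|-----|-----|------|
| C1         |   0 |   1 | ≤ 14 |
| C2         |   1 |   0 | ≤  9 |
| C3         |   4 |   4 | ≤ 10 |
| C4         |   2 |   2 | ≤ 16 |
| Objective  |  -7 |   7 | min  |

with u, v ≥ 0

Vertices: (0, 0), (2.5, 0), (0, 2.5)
(2.5, 0) with z = -17.5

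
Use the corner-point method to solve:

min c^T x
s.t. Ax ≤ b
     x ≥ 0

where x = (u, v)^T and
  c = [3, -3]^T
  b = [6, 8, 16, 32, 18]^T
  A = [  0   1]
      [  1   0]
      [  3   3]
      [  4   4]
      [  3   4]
u = 0, v = 4.5, z = -13.5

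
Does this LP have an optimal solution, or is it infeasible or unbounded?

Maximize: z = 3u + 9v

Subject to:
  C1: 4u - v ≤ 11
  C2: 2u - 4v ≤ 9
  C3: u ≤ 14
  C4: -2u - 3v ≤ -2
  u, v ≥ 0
Feasible point: (0, 1) satisfies every constraint, so the LP is feasible.
Direction d = (0, 1): for each constraint row a, a·d ≤ 0 —
  (4)(0) + (-1)(1) = -1 ≤ 0
  (2)(0) + (-4)(1) = -4 ≤ 0
  (1)(0) + (0)(1) = 0 ≤ 0
  (-2)(0) + (-3)(1) = -3 ≤ 0
and d ≥ 0, so (0, 1) + t·d stays feasible for every t ≥ 0. Along this ray z = 3u + 9v changes by 9 per unit t, so z → +∞.

Unbounded — the objective can increase without bound over the feasible region.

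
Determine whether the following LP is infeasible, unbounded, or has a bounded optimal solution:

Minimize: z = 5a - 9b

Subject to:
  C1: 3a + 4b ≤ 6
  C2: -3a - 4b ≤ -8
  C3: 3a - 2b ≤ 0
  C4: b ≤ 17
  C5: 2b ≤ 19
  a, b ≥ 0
C1 requires 3a + 4b ≤ 6, while C2 (-3a - 4b ≤ -8) is equivalent to 3a + 4b ≥ 8. Together they would need 8 ≤ 3a + 4b ≤ 6, which is impossible since 8 > 6. No point satisfies all constraints.

The feasible region is empty; the LP is infeasible.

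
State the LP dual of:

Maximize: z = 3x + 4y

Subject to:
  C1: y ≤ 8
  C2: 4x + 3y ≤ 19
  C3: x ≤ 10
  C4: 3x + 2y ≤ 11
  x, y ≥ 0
Minimize: z = 8y1 + 19y2 + 10y3 + 11y4

Subject to:
  C1: -4y2 - y3 - 3y4 ≤ -3
  C2: -y1 - 3y2 - 2y4 ≤ -4
  y1, y2, y3, y4 ≥ 0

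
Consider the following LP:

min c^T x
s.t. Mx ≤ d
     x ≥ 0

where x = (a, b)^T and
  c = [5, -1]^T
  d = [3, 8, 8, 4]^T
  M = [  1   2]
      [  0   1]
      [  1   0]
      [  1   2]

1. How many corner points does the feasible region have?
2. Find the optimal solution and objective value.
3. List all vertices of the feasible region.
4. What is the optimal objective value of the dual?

1. 3
2. a = 0, b = 1.5, z = -1.5
3. (0, 0), (3, 0), (0, 1.5)
4. -1.5 (by strong duality, equal to the primal optimum)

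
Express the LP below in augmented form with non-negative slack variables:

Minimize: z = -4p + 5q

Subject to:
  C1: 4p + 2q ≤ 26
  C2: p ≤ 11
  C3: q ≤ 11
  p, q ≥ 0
min z = -4p + 5q

s.t.
  4p + 2q + s1 = 26
  p + s2 = 11
  q + s3 = 11
  p, q, s1, s2, s3 ≥ 0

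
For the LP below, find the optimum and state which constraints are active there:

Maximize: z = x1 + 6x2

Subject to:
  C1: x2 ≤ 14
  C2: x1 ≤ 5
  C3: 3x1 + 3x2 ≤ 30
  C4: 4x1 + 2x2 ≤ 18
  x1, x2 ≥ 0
Optimal: x1 = 0, x2 = 9
Slack at optimum:
  C1: slack = 5
  C2: slack = 5
  C3: slack = 3
  C4: slack = 0 (binding)
  x1 ≥ 0: x1 = 0 (binding)
  x2 ≥ 0: x2 = 9
Binding constraints: C4, x1 ≥ 0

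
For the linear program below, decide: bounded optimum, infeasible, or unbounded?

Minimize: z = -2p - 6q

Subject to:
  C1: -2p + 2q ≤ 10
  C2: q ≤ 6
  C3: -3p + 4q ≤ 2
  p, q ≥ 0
Feasible point: (0, 0) satisfies every constraint, so the LP is feasible.
Direction d = (1, 0): for each constraint row a, a·d ≤ 0 —
  (-2)(1) + (2)(0) = -2 ≤ 0
  (0)(1) + (1)(0) = 0 ≤ 0
  (-3)(1) + (4)(0) = -3 ≤ 0
and d ≥ 0, so (0, 0) + t·d stays feasible for every t ≥ 0. Along this ray z = -2p - 6q changes by -2 per unit t, so z → −∞.

Unbounded — the objective can decrease without bound over the feasible region.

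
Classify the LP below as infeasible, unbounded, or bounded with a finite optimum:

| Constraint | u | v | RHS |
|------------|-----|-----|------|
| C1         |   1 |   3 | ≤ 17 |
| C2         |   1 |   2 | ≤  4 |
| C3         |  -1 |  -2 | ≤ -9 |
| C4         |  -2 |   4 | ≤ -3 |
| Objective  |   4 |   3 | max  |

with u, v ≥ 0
C2 requires u + 2v ≤ 4, while C3 (-u - 2v ≤ -9) is equivalent to u + 2v ≥ 9. Together they would need 9 ≤ u + 2v ≤ 4, which is impossible since 9 > 4. No point satisfies all constraints.

The feasible region is empty; the LP is infeasible.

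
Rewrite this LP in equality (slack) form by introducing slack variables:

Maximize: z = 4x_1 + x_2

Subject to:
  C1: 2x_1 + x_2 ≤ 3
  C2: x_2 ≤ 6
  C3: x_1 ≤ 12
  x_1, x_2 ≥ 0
max z = 4x_1 + x_2

s.t.
  2x_1 + x_2 + s1 = 3
  x_2 + s2 = 6
  x_1 + s3 = 12
  x_1, x_2, s1, s2, s3 ≥ 0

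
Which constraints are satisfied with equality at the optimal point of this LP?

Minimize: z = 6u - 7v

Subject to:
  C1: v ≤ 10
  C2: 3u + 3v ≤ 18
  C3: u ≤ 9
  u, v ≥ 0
Optimal: u = 0, v = 6
Slack at optimum:
  C1: slack = 4
  C2: slack = 0 (binding)
  C3: slack = 9
  u ≥ 0: u = 0 (binding)
  v ≥ 0: v = 6
Binding constraints: C2, u ≥ 0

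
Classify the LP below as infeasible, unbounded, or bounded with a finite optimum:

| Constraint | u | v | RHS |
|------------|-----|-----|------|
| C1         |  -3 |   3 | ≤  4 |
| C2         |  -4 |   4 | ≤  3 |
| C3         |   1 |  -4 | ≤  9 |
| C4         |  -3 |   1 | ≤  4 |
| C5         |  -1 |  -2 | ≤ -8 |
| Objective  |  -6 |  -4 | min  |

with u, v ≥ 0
Feasible point: (3, 3) satisfies every constraint, so the LP is feasible.
Direction d = (1, 1): for each constraint row a, a·d ≤ 0 —
  (-3)(1) + (3)(1) = 0 ≤ 0
  (-4)(1) + (4)(1) = 0 ≤ 0
  (1)(1) + (-4)(1) = -3 ≤ 0
  (-3)(1) + (1)(1) = -2 ≤ 0
  (-1)(1) + (-2)(1) = -3 ≤ 0
and d ≥ 0, so (3, 3) + t·d stays feasible for every t ≥ 0. Along this ray z = -6u - 4v changes by -10 per unit t, so z → −∞.

The LP is unbounded; z can be made arbitrarily small.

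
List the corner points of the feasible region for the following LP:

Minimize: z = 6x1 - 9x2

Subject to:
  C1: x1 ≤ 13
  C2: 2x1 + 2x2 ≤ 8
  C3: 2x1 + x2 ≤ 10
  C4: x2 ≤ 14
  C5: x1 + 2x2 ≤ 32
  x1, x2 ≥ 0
Each vertex is the intersection of two constraint boundaries that also satisfies all remaining constraints:
  x1 = 0 and x2 = 0 → (0, 0)
  2x1 + 2x2 = 8 and x2 = 0 → (4, 0)
  2x1 + 2x2 = 8 and x1 = 0 → (0, 4)

Vertices: (0, 0), (4, 0), (0, 4)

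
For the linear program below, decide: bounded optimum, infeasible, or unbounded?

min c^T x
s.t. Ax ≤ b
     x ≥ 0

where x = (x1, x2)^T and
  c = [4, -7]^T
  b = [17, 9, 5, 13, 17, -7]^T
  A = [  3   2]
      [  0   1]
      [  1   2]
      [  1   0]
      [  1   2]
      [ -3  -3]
The point (0, 2.5) satisfies every constraint, so the LP is feasible; the constraints give x1 ≤ 13 and x2 ≤ 9, which with x1, x2 ≥ 0 keep the feasible region inside a bounded box. A feasible, bounded LP attains a finite optimum at a vertex.

Feasible with finite optimum z* = -17.5 at (0, 2.5).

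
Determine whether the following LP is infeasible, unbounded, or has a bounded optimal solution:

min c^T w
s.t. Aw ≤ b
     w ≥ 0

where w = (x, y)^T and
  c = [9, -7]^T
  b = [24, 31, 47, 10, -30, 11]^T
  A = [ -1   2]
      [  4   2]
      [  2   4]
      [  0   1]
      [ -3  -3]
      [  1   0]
The point (0, 10) satisfies every constraint, so the LP is feasible; the constraints give x ≤ 11 and y ≤ 10, which with x, y ≥ 0 keep the feasible region inside a bounded box. A feasible, bounded LP attains a finite optimum at a vertex.

Evaluating z = 9x - 7y at each vertex:
  (5.5, 4.5): z = 18
  (2.75, 10): z = -45.25
  (0, 10): z = -70

The LP has an optimal solution: (0, 10) with z = -70.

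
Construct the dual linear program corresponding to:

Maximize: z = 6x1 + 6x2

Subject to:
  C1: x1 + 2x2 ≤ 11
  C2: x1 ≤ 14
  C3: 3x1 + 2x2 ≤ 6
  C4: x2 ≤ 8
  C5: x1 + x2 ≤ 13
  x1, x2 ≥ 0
Minimize: z = 11y1 + 14y2 + 6y3 + 8y4 + 13y5

Subject to:
  C1: -y1 - y2 - 3y3 - y5 ≤ -6
  C2: -2y1 - 2y3 - y4 - y5 ≤ -6
  y1, y2, y3, y4, y5 ≥ 0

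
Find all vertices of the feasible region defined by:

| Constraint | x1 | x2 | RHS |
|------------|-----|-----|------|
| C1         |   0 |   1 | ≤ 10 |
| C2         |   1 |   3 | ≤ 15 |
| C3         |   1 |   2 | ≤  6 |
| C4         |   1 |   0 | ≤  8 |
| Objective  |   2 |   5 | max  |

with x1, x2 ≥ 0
Each vertex is the intersection of two constraint boundaries that also satisfies all remaining constraints:
  x1 = 0 and x2 = 0 → (0, 0)
  x1 + 2x2 = 6 and x2 = 0 → (6, 0)
  x1 + 2x2 = 6 and x1 = 0 → (0, 3)

Vertices: (0, 0), (6, 0), (0, 3)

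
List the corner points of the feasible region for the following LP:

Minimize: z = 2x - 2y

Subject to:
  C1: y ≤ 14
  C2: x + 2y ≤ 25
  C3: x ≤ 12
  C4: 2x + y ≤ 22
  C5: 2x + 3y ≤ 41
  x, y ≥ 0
Each vertex is the intersection of two constraint boundaries that also satisfies all remaining constraints:
  x = 0 and y = 0 → (0, 0)
  2x + y = 22 and y = 0 → (11, 0)
  x + 2y = 25 and 2x + y = 22 → (6.333, 9.333)
  x + 2y = 25 and x = 0 → (0, 12.5)

Vertices: (0, 0), (11, 0), (6.333, 9.333), (0, 12.5)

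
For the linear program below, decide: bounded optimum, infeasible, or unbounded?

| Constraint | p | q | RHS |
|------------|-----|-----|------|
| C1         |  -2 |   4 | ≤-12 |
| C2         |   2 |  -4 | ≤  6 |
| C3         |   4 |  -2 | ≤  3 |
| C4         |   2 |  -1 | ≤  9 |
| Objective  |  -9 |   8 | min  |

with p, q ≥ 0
C2 requires 2p - 4q ≤ 6, while C1 (-2p + 4q ≤ -12) is equivalent to 2p - 4q ≥ 12. Together they would need 12 ≤ 2p - 4q ≤ 6, which is impossible since 12 > 6. No point satisfies all constraints.

The feasible region is empty; the LP is infeasible.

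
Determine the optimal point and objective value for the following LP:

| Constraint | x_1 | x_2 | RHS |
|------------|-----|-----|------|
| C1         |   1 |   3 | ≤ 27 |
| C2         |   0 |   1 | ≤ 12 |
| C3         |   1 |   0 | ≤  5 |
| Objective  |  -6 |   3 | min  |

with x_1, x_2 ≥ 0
Each vertex is the intersection of two constraint boundaries that also satisfies all remaining constraints:
  x_1 = 0 and x_2 = 0 → (0, 0)
  x_1 = 5 and x_2 = 0 → (5, 0)
  x_1 + 3x_2 = 27 and x_1 = 5 → (5, 7.333)
  x_1 + 3x_2 = 27 and x_1 = 0 → (0, 9)

Evaluating z = -6x_1 + 3x_2 at each vertex:
  (0, 0): z = 0
  (5, 0): z = -30
  (5, 7.333): z = -8
  (0, 9): z = 27

The minimum is at (5, 0) with z = -30.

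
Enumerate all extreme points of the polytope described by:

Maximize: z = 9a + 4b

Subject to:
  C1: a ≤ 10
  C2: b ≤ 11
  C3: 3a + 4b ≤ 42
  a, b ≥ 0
Each vertex is the intersection of two constraint boundaries that also satisfies all remaining constraints:
  a = 0 and b = 0 → (0, 0)
  a = 10 and b = 0 → (10, 0)
  a = 10 and 3a + 4b = 42 → (10, 3)
  3a + 4b = 42 and a = 0 → (0, 10.5)

Vertices: (0, 0), (10, 0), (10, 3), (0, 10.5)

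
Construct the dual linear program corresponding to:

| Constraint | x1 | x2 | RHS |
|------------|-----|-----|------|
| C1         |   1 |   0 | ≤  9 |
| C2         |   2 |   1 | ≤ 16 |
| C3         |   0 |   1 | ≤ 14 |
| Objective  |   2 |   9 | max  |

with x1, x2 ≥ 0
Minimize: z = 9y1 + 16y2 + 14y3

Subject to:
  C1: -y1 - 2y2 ≤ -2
  C2: -y2 - y3 ≤ -9
  y1, y2, y3 ≥ 0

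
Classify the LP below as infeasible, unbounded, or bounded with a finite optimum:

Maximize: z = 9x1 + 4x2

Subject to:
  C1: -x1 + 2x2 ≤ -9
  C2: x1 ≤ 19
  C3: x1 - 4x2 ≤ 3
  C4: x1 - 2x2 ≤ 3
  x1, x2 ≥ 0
C4 requires x1 - 2x2 ≤ 3, while C1 (-x1 + 2x2 ≤ -9) is equivalent to x1 - 2x2 ≥ 9. Together they would need 9 ≤ x1 - 2x2 ≤ 3, which is impossible since 9 > 3. No point satisfies all constraints.

The feasible region is empty; the LP is infeasible.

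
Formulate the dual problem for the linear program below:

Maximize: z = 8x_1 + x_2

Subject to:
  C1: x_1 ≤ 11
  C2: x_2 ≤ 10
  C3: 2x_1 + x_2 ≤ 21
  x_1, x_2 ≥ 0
Minimize: z = 11y1 + 10y2 + 21y3

Subject to:
  C1: -y1 - 2y3 ≤ -8
  C2: -y2 - y3 ≤ -1
  y1, y2, y3 ≥ 0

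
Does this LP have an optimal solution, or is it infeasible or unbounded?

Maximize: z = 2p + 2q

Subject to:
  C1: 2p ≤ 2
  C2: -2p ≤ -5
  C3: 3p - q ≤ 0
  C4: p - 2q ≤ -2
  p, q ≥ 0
C1 requires 2p ≤ 2, while C2 (-2p ≤ -5) is equivalent to 2p ≥ 5. Together they would need 5 ≤ 2p ≤ 2, which is impossible since 5 > 2. No point satisfies all constraints.

Infeasible — the constraint set is empty.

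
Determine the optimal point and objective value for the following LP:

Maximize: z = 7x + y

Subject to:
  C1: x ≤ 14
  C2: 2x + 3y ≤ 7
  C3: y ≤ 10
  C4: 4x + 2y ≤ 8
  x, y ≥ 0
Each vertex is the intersection of two constraint boundaries that also satisfies all remaining constraints:
  x = 0 and y = 0 → (0, 0)
  4x + 2y = 8 and y = 0 → (2, 0)
  2x + 3y = 7 and 4x + 2y = 8 → (1.25, 1.5)
  2x + 3y = 7 and x = 0 → (0, 2.333)

Evaluating z = 7x + y at each vertex:
  (0, 0): z = 0
  (2, 0): z = 14
  (1.25, 1.5): z = 10.25
  (0, 2.333): z = 2.333

The maximum is at (2, 0) with z = 14.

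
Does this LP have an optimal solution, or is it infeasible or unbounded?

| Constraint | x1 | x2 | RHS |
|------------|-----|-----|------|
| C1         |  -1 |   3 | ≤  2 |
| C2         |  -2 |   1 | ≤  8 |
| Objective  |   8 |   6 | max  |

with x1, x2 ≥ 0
Feasible point: (0, 0) satisfies every constraint, so the LP is feasible.
Direction d = (1, 0): for each constraint row a, a·d ≤ 0 —
  (-1)(1) + (3)(0) = -1 ≤ 0
  (-2)(1) + (1)(0) = -2 ≤ 0
and d ≥ 0, so (0, 0) + t·d stays feasible for every t ≥ 0. Along this ray z = 8x1 + 6x2 changes by 8 per unit t, so z → +∞.

The LP is unbounded; z can be made arbitrarily large.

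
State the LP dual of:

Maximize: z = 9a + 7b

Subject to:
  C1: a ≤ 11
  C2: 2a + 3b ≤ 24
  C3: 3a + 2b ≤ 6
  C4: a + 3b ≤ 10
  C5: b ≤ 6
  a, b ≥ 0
Minimize: z = 11y1 + 24y2 + 6y3 + 10y4 + 6y5

Subject to:
  C1: -y1 - 2y2 - 3y3 - y4 ≤ -9
  C2: -3y2 - 2y3 - 3y4 - y5 ≤ -7
  y1, y2, y3, y4, y5 ≥ 0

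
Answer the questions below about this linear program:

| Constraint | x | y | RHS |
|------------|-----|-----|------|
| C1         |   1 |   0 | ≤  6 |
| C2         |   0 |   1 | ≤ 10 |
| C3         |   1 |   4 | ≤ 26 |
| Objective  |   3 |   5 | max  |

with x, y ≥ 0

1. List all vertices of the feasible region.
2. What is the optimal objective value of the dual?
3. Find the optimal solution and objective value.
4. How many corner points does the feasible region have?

1. (0, 0), (6, 0), (6, 5), (0, 6.5)
2. 43 (by strong duality, equal to the primal optimum)
3. x = 6, y = 5, z = 43
4. 4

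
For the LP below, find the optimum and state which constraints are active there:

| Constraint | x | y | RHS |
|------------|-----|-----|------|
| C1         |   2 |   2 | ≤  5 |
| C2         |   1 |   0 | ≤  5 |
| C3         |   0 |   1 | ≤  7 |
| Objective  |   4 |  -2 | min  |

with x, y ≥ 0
Optimal: x = 0, y = 2.5
Slack at optimum:
  C1: slack = 0 (binding)
  C2: slack = 5
  C3: slack = 4.5
  x ≥ 0: x = 0 (binding)
  y ≥ 0: y = 2.5
Binding constraints: C1, x ≥ 0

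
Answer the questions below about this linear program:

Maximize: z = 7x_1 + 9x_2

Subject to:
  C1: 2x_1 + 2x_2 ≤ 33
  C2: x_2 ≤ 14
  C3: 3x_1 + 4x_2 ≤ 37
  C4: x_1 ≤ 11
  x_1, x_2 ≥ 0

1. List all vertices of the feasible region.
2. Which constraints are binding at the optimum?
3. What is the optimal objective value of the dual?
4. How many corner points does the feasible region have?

1. (0, 0), (11, 0), (11, 1), (0, 9.25)
2. C3, C4
3. 86 (by strong duality, equal to the primal optimum)
4. 4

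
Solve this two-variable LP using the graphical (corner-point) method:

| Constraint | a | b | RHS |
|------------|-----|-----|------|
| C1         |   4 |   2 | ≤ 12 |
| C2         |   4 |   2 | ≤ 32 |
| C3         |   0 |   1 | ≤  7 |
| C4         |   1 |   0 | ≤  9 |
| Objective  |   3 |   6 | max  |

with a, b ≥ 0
a = 0, b = 6, z = 36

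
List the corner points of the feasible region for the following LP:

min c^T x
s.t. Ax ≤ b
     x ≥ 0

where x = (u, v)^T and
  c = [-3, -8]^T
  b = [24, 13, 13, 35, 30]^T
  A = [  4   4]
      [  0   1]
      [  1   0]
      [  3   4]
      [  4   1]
Each vertex is the intersection of two constraint boundaries that also satisfies all remaining constraints:
  u = 0 and v = 0 → (0, 0)
  4u + 4v = 24 and v = 0 → (6, 0)
  4u + 4v = 24 and u = 0 → (0, 6)

Vertices: (0, 0), (6, 0), (0, 6)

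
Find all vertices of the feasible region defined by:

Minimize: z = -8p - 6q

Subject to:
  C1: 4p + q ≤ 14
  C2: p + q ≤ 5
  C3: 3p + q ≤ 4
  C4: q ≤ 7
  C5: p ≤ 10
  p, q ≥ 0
Each vertex is the intersection of two constraint boundaries that also satisfies all remaining constraints:
  p = 0 and q = 0 → (0, 0)
  3p + q = 4 and q = 0 → (1.333, 0)
  3p + q = 4 and p = 0 → (0, 4)

Vertices: (0, 0), (1.333, 0), (0, 4)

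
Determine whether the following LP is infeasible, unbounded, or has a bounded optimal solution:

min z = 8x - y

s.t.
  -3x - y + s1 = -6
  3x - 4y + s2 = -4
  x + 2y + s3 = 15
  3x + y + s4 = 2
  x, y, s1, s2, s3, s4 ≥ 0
The row 3x + y + s4 = 2 with s4 ≥ 0 requires 3x + y ≤ 2, while the row -3x - y + s1 = -6 with s1 ≥ 0 is equivalent to 3x + y ≥ 6. Together they would need 6 ≤ 3x + y ≤ 2, which is impossible since 6 > 2. No point satisfies all constraints.

Infeasible: no point satisfies all constraints simultaneously.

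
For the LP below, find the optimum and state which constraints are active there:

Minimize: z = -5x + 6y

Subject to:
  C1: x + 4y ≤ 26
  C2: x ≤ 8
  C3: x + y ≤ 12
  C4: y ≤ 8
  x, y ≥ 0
Optimal: x = 8, y = 0
Binding: C2, y ≥ 0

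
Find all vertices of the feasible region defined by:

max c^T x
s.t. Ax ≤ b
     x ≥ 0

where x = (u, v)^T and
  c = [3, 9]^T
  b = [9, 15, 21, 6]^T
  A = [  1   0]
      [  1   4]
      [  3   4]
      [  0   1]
Each vertex is the intersection of two constraint boundaries that also satisfies all remaining constraints:
  u = 0 and v = 0 → (0, 0)
  3u + 4v = 21 and v = 0 → (7, 0)
  u + 4v = 15 and 3u + 4v = 21 → (3, 3)
  u + 4v = 15 and u = 0 → (0, 3.75)

Vertices: (0, 0), (7, 0), (3, 3), (0, 3.75)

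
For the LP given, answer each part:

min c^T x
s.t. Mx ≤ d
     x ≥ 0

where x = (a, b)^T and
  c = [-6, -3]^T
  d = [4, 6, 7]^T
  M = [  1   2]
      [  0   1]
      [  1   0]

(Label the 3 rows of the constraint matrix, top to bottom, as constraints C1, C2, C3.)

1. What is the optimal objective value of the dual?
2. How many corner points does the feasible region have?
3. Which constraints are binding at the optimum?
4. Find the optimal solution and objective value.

1. -24 (by strong duality, equal to the primal optimum)
2. 3
3. C1, b ≥ 0
4. a = 4, b = 0, z = -24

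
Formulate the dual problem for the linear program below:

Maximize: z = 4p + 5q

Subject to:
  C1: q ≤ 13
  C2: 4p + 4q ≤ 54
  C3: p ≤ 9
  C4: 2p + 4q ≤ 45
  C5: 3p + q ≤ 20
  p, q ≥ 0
Minimize: z = 13y1 + 54y2 + 9y3 + 45y4 + 20y5

Subject to:
  C1: -4y2 - y3 - 2y4 - 3y5 ≤ -4
  C2: -y1 - 4y2 - 4y4 - y5 ≤ -5
  y1, y2, y3, y4, y5 ≥ 0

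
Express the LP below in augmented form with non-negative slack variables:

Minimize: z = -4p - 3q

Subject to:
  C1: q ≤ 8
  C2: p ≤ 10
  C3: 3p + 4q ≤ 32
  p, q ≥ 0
min z = -4p - 3q

s.t.
  q + s1 = 8
  p + s2 = 10
  3p + 4q + s3 = 32
  p, q, s1, s2, s3 ≥ 0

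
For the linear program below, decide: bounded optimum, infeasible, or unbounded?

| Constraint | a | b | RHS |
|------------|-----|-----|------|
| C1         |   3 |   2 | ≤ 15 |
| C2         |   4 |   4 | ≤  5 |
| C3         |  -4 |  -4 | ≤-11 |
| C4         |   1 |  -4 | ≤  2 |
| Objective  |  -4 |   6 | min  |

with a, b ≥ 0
C2 requires 4a + 4b ≤ 5, while C3 (-4a - 4b ≤ -11) is equivalent to 4a + 4b ≥ 11. Together they would need 11 ≤ 4a + 4b ≤ 5, which is impossible since 11 > 5. No point satisfies all constraints.

Infeasible: no point satisfies all constraints simultaneously.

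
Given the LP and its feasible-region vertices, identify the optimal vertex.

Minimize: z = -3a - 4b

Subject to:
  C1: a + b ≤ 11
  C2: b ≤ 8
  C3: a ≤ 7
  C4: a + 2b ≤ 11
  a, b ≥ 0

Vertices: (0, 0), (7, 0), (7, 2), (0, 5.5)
Evaluating z = -3a - 4b at each vertex:
  (0, 0): z = 0
  (7, 0): z = -21
  (7, 2): z = -29
  (0, 5.5): z = -22

The smallest value is z = -29, attained at (7, 2).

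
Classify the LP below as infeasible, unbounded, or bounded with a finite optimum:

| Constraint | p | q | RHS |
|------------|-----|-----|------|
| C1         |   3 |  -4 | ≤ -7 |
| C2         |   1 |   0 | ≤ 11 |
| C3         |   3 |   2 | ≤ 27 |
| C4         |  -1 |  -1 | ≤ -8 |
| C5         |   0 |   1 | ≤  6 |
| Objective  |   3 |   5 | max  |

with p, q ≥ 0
The point (5, 6) satisfies every constraint, so the LP is feasible; the constraints give p ≤ 11 and q ≤ 6, which with p, q ≥ 0 keep the feasible region inside a bounded box. A feasible, bounded LP attains a finite optimum at a vertex.

Evaluating z = 3p + 5q at each vertex:
  (3.571, 4.429): z = 32.86
  (5.222, 5.667): z = 44
  (5, 6): z = 45
  (2, 6): z = 36

The LP has an optimal solution: (5, 6) with z = 45.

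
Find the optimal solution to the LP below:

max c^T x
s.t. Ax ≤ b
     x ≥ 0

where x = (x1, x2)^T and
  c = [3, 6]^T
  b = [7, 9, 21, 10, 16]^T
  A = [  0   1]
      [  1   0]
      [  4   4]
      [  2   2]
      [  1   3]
Each vertex is the intersection of two constraint boundaries that also satisfies all remaining constraints:
  x1 = 0 and x2 = 0 → (0, 0)
  2x1 + 2x2 = 10 and x2 = 0 → (5, 0)
  2x1 + 2x2 = 10 and x1 = 0 → (0, 5)

Evaluating z = 3x1 + 6x2 at each vertex:
  (0, 0): z = 0
  (5, 0): z = 15
  (0, 5): z = 30

The maximum is at (0, 5) with z = 30.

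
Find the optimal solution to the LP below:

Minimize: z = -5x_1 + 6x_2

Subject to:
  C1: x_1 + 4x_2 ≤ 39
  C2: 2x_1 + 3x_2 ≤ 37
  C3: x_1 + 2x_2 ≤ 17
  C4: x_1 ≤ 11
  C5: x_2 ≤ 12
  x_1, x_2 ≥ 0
Each vertex is the intersection of two constraint boundaries that also satisfies all remaining constraints:
  x_1 = 0 and x_2 = 0 → (0, 0)
  x_1 = 11 and x_2 = 0 → (11, 0)
  x_1 + 2x_2 = 17 and x_1 = 11 → (11, 3)
  x_1 + 2x_2 = 17 and x_1 = 0 → (0, 8.5)

Evaluating z = -5x_1 + 6x_2 at each vertex:
  (0, 0): z = 0
  (11, 0): z = -55
  (11, 3): z = -37
  (0, 8.5): z = 51

The minimum is at (11, 0) with z = -55.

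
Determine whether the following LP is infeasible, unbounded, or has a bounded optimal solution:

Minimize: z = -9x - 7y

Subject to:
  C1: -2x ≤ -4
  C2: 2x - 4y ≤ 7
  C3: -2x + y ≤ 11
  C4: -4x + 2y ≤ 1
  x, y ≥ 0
Feasible point: (2, 0) satisfies every constraint, so the LP is feasible.
Direction d = (1, 1): for each constraint row a, a·d ≤ 0 —
  (-2)(1) + (0)(1) = -2 ≤ 0
  (2)(1) + (-4)(1) = -2 ≤ 0
  (-2)(1) + (1)(1) = -1 ≤ 0
  (-4)(1) + (2)(1) = -2 ≤ 0
and d ≥ 0, so (2, 0) + t·d stays feasible for every t ≥ 0. Along this ray z = -9x - 7y changes by -16 per unit t, so z → −∞.

The LP is unbounded; z can be made arbitrarily small.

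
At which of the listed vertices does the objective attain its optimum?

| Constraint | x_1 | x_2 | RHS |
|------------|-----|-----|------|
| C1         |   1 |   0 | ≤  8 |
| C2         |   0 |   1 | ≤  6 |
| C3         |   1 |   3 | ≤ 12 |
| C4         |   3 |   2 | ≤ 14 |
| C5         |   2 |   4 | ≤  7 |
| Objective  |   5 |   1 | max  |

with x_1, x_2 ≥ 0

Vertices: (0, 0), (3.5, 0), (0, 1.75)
Evaluating z = 5x_1 + x_2 at each vertex:
  (0, 0): z = 0
  (3.5, 0): z = 17.5
  (0, 1.75): z = 1.75

The largest value is z = 17.5, attained at (3.5, 0).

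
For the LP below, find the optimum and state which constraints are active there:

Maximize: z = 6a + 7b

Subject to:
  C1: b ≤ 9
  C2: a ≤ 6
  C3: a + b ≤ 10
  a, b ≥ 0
Optimal: a = 1, b = 9
Slack at optimum:
  C1: slack = 0 (binding)
  C2: slack = 5
  C3: slack = 0 (binding)
  a ≥ 0: a = 1
  b ≥ 0: b = 9
Binding constraints: C1, C3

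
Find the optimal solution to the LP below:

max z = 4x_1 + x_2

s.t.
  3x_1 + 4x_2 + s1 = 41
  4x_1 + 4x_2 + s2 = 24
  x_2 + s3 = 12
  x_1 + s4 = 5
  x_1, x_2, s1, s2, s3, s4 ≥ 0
Each vertex is the intersection of two constraint boundaries that also satisfies all remaining constraints:
  x_1 = 0 and x_2 = 0 → (0, 0)
  x_1 = 5 and x_2 = 0 → (5, 0)
  4x_1 + 4x_2 = 24 and x_1 = 5 → (5, 1)
  4x_1 + 4x_2 = 24 and x_1 = 0 → (0, 6)

Evaluating z = 4x_1 + x_2 at each vertex:
  (0, 0): z = 0
  (5, 0): z = 20
  (5, 1): z = 21
  (0, 6): z = 6

The maximum is at (5, 1) with z = 21.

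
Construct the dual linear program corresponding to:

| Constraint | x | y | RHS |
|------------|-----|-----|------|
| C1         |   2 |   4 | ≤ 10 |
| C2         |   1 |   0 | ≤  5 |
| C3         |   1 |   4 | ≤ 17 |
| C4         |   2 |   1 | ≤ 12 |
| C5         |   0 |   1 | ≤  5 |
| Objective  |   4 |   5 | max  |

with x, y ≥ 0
Minimize: z = 10y1 + 5y2 + 17y3 + 12y4 + 5y5

Subject to:
  C1: -2y1 - y2 - y3 - 2y4 ≤ -4
  C2: -4y1 - 4y3 - y4 - y5 ≤ -5
  y1, y2, y3, y4, y5 ≥ 0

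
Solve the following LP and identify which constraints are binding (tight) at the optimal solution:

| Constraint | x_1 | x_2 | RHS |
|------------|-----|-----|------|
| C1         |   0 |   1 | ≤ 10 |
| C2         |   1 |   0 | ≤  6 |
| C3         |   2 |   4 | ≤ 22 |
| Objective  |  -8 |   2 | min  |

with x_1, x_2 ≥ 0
Optimal: x_1 = 6, x_2 = 0
Binding: C2, x_2 ≥ 0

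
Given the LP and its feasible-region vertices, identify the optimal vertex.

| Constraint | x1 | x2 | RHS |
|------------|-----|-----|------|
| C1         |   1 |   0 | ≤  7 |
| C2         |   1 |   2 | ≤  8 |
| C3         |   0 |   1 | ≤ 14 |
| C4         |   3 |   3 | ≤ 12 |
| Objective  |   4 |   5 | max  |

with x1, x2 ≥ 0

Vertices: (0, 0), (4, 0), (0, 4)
(0, 4) with z = 20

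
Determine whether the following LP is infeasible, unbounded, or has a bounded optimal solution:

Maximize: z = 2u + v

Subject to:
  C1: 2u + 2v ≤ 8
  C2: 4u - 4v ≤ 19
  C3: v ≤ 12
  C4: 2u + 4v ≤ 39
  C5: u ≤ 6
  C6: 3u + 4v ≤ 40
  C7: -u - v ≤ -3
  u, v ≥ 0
The point (4, 0) satisfies every constraint, so the LP is feasible; the constraints give u ≤ 6 and v ≤ 12, which with u, v ≥ 0 keep the feasible region inside a bounded box. A feasible, bounded LP attains a finite optimum at a vertex.

Evaluating z = 2u + v at each vertex:
  (3, 0): z = 6
  (4, 0): z = 8
  (0, 4): z = 4
  (0, 3): z = 3

Feasible with finite optimum z* = 8 at (4, 0).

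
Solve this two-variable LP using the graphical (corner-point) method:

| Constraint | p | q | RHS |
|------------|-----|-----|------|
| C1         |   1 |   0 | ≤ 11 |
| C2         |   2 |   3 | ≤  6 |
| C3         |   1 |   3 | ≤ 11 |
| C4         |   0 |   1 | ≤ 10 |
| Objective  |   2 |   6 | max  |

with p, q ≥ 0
Each vertex is the intersection of two constraint boundaries that also satisfies all remaining constraints:
  p = 0 and q = 0 → (0, 0)
  2p + 3q = 6 and q = 0 → (3, 0)
  2p + 3q = 6 and p = 0 → (0, 2)

Evaluating z = 2p + 6q at each vertex:
  (0, 0): z = 0
  (3, 0): z = 6
  (0, 2): z = 12

The maximum is at (0, 2) with z = 12.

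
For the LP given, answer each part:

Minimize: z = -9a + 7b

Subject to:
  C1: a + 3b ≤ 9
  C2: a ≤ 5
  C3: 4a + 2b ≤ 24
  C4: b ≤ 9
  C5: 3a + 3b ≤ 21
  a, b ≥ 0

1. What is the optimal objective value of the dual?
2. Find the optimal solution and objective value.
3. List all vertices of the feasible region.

1. -45 (by strong duality, equal to the primal optimum)
2. a = 5, b = 0, z = -45
3. (0, 0), (5, 0), (5, 1.333), (0, 3)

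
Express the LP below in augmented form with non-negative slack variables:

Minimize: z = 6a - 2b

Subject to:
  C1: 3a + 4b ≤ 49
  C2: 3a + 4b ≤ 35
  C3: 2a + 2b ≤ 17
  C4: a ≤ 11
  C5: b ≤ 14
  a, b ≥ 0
min z = 6a - 2b

s.t.
  3a + 4b + s1 = 49
  3a + 4b + s2 = 35
  2a + 2b + s3 = 17
  a + s4 = 11
  b + s5 = 14
  a, b, s1, s2, s3, s4, s5 ≥ 0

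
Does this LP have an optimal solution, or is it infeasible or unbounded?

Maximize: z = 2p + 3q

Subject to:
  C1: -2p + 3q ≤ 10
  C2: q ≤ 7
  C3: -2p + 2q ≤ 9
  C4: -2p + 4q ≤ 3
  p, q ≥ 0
Feasible point: (0, 0) satisfies every constraint, so the LP is feasible.
Direction d = (1, 0): for each constraint row a, a·d ≤ 0 —
  (-2)(1) + (3)(0) = -2 ≤ 0
  (0)(1) + (1)(0) = 0 ≤ 0
  (-2)(1) + (2)(0) = -2 ≤ 0
  (-2)(1) + (4)(0) = -2 ≤ 0
and d ≥ 0, so (0, 0) + t·d stays feasible for every t ≥ 0. Along this ray z = 2p + 3q changes by 2 per unit t, so z → +∞.

The LP is unbounded; z can be made arbitrarily large.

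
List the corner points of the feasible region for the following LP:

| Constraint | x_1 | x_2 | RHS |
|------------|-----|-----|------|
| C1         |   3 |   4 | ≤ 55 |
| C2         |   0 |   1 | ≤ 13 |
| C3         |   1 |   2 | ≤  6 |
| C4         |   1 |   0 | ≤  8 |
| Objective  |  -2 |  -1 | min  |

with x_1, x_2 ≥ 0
Each vertex is the intersection of two constraint boundaries that also satisfies all remaining constraints:
  x_1 = 0 and x_2 = 0 → (0, 0)
  x_1 + 2x_2 = 6 and x_2 = 0 → (6, 0)
  x_1 + 2x_2 = 6 and x_1 = 0 → (0, 3)

Vertices: (0, 0), (6, 0), (0, 3)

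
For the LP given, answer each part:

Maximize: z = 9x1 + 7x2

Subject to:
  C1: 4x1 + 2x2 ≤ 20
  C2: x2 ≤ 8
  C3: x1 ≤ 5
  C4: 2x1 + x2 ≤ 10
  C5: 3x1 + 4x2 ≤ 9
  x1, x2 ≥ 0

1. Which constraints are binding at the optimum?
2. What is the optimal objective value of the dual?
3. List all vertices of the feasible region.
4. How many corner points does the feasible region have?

1. C5, x2 ≥ 0
2. 27 (by strong duality, equal to the primal optimum)
3. (0, 0), (3, 0), (0, 2.25)
4. 3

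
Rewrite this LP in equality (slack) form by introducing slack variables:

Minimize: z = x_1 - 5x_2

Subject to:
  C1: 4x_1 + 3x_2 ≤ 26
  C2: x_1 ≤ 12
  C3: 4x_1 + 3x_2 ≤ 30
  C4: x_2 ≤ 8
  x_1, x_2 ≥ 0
min z = x_1 - 5x_2

s.t.
  4x_1 + 3x_2 + s1 = 26
  x_1 + s2 = 12
  4x_1 + 3x_2 + s3 = 30
  x_2 + s4 = 8
  x_1, x_2, s1, s2, s3, s4 ≥ 0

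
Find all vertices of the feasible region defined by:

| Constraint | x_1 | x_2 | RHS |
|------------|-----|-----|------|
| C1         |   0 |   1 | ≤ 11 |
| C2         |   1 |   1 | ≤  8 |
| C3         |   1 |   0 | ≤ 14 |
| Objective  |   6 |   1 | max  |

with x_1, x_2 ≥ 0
Each vertex is the intersection of two constraint boundaries that also satisfies all remaining constraints:
  x_1 = 0 and x_2 = 0 → (0, 0)
  x_1 + x_2 = 8 and x_2 = 0 → (8, 0)
  x_1 + x_2 = 8 and x_1 = 0 → (0, 8)

Vertices: (0, 0), (8, 0), (0, 8)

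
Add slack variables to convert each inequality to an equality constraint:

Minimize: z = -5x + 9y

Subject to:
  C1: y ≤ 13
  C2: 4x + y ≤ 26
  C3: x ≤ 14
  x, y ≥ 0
min z = -5x + 9y

s.t.
  y + s1 = 13
  4x + y + s2 = 26
  x + s3 = 14
  x, y, s1, s2, s3 ≥ 0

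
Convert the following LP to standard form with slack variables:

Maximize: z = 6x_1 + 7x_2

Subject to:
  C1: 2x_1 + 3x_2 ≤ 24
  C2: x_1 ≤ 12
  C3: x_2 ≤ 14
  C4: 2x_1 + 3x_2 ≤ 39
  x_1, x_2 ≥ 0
max z = 6x_1 + 7x_2

s.t.
  2x_1 + 3x_2 + s1 = 24
  x_1 + s2 = 12
  x_2 + s3 = 14
  2x_1 + 3x_2 + s4 = 39
  x_1, x_2, s1, s2, s3, s4 ≥ 0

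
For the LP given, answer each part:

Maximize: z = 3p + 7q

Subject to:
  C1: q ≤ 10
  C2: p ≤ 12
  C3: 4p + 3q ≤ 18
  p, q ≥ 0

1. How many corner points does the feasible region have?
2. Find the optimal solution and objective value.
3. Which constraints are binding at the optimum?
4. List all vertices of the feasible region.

1. 3
2. p = 0, q = 6, z = 42
3. C3, p ≥ 0
4. (0, 0), (4.5, 0), (0, 6)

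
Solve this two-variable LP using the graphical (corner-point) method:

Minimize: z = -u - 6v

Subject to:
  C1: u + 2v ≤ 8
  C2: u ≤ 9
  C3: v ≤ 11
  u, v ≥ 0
u = 0, v = 4, z = -24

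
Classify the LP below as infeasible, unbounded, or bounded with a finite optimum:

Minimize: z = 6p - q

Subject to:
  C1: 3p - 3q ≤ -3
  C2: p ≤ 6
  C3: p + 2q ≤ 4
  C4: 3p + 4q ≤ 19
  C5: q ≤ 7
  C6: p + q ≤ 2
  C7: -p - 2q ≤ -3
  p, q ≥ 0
The point (0, 2) satisfies every constraint, so the LP is feasible; the constraints give p ≤ 6 and q ≤ 7, which with p, q ≥ 0 keep the feasible region inside a bounded box. A feasible, bounded LP attains a finite optimum at a vertex.

Feasible with finite optimum z* = -2 at (0, 2).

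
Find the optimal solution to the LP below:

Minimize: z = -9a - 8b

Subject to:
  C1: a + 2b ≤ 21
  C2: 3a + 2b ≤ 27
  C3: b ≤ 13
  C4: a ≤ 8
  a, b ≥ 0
a = 3, b = 9, z = -99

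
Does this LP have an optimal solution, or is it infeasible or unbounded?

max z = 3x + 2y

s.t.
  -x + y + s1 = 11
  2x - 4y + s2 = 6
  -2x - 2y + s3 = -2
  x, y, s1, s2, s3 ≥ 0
Feasible point: (0, 1) satisfies every constraint, so the LP is feasible.
Direction d = (1, 1): for each constraint row a, a·d ≤ 0 —
  (-1)(1) + (1)(1) = 0 ≤ 0
  (2)(1) + (-4)(1) = -2 ≤ 0
  (-2)(1) + (-2)(1) = -4 ≤ 0
and d ≥ 0, so (0, 1) + t·d stays feasible for every t ≥ 0. Along this ray z = 3x + 2y changes by 5 per unit t, so z → +∞.

The LP is unbounded; z can be made arbitrarily large.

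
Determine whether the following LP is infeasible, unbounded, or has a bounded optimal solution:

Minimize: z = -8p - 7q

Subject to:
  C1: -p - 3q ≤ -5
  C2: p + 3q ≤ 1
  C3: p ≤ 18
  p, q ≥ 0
C2 requires p + 3q ≤ 1, while C1 (-p - 3q ≤ -5) is equivalent to p + 3q ≥ 5. Together they would need 5 ≤ p + 3q ≤ 1, which is impossible since 5 > 1. No point satisfies all constraints.

Infeasible: no point satisfies all constraints simultaneously.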